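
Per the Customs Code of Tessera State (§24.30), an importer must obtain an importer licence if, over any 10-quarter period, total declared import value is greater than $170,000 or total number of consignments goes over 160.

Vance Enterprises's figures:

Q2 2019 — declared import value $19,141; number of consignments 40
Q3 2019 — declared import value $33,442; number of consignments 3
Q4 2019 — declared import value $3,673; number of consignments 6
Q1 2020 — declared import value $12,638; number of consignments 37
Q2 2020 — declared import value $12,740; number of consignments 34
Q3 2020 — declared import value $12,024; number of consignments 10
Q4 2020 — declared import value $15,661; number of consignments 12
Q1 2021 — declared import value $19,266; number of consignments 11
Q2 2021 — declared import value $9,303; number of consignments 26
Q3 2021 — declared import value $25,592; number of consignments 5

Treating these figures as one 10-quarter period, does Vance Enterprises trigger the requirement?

Yes

Total declared import value: $19,141 + $33,442 + $3,673 + $12,638 + $12,740 + $12,024 + $15,661 + $19,266 + $9,303 + $25,592 = $163,480 (≤ $170,000).
Total number of consignments: 40 + 3 + 6 + 37 + 34 + 10 + 12 + 11 + 26 + 5 = 184 (> 160).
The test is 'or': at least one threshold is exceeded.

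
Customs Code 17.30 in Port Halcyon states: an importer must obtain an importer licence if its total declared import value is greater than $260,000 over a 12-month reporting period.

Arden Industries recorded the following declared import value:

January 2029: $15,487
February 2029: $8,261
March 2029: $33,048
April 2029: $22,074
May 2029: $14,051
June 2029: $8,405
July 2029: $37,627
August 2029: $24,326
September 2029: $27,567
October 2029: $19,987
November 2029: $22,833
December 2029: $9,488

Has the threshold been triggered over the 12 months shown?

No

Total declared import value: $15,487 + $8,261 + $33,048 + $22,074 + $14,051 + $8,405 + $37,627 + $24,326 + $27,567 + $19,987 + $22,833 + $9,488 = $243,154.
$243,154 ≤ $260,000, so the threshold is not exceeded.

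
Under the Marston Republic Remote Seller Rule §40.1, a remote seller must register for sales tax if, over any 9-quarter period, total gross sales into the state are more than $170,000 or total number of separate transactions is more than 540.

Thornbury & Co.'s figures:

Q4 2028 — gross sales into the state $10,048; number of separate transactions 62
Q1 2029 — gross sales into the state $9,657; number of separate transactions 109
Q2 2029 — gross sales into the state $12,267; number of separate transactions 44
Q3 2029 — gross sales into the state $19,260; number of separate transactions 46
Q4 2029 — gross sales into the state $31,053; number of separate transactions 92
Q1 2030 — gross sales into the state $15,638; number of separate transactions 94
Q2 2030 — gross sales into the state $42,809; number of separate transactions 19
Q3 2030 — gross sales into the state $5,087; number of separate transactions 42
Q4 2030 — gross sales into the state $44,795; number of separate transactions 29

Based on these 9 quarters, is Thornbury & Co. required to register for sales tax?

Yes

Total gross sales into the state: $10,048 + $9,657 + $12,267 + $19,260 + $31,053 + $15,638 + $42,809 + $5,087 + $44,795 = $190,614 (> $170,000).
Total number of separate transactions: 62 + 109 + 44 + 46 + 92 + 94 + 19 + 42 + 29 = 537 (≤ 540).
The test is 'or': at least one threshold is exceeded.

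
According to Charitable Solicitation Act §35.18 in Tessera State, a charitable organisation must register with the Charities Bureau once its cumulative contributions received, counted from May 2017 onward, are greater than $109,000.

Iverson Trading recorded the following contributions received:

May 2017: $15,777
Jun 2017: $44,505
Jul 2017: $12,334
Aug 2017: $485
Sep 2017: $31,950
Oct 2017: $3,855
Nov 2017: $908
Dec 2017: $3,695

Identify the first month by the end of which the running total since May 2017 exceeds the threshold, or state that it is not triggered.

Through May 2017: $15,777
Through Jun 2017: $60,282
Through Jul 2017: $72,616
Through Aug 2017: $73,101
Through Sep 2017: $105,051
Through Oct 2017: $108,906
Through Nov 2017: $109,814 ← exceeds threshold

Nov 2017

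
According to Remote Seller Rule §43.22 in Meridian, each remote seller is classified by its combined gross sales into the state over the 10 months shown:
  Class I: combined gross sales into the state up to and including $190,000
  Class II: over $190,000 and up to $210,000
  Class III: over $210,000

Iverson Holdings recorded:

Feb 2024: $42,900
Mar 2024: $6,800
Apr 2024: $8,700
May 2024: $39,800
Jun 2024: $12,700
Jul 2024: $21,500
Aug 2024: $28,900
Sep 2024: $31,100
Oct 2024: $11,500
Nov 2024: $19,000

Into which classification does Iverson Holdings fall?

Class III

Combined gross sales into the state: $42,900 + $6,800 + $8,700 + $39,800 + $12,700 + $21,500 + $28,900 + $31,100 + $11,500 + $19,000 = $222,900.
$222,900 > $210,000, so Class III applies.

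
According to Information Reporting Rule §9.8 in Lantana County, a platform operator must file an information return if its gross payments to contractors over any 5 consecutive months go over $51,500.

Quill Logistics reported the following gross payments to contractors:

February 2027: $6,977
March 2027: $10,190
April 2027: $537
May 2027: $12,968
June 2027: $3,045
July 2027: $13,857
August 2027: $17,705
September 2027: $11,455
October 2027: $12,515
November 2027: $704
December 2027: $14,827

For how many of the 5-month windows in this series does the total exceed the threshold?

February 2027–June 2027: $6,977 + $10,190 + $537 + $12,968 + $3,045 = $33,717 (under)
March 2027–July 2027: $10,190 + $537 + $12,968 + $3,045 + $13,857 = $40,597 (under)
April 2027–August 2027: $537 + $12,968 + $3,045 + $13,857 + $17,705 = $48,112 (under)
May 2027–September 2027: $12,968 + $3,045 + $13,857 + $17,705 + $11,455 = $59,030 (over)
June 2027–October 2027: $3,045 + $13,857 + $17,705 + $11,455 + $12,515 = $58,577 (over)
July 2027–November 2027: $13,857 + $17,705 + $11,455 + $12,515 + $704 = $56,236 (over)
August 2027–December 2027: $17,705 + $11,455 + $12,515 + $704 + $14,827 = $57,206 (over)
4 windows exceed the threshold.

4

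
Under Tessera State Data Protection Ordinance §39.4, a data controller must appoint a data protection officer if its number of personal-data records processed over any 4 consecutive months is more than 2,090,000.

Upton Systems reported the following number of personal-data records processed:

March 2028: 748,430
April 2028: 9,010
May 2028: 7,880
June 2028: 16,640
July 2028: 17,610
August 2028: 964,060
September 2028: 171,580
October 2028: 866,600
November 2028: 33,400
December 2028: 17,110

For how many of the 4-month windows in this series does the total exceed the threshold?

0

March 2028–June 2028: 748,430 + 9,010 + 7,880 + 16,640 = 781,960 (under)
April 2028–July 2028: 9,010 + 7,880 + 16,640 + 17,610 = 51,140 (under)
May 2028–August 2028: 7,880 + 16,640 + 17,610 + 964,060 = 1,006,190 (under)
June 2028–September 2028: 16,640 + 17,610 + 964,060 + 171,580 = 1,169,890 (under)
July 2028–October 2028: 17,610 + 964,060 + 171,580 + 866,600 = 2,019,850 (under)
August 2028–November 2028: 964,060 + 171,580 + 866,600 + 33,400 = 2,035,640 (under)
September 2028–December 2028: 171,580 + 866,600 + 33,400 + 17,110 = 1,088,690 (under)
0 windows exceed the threshold.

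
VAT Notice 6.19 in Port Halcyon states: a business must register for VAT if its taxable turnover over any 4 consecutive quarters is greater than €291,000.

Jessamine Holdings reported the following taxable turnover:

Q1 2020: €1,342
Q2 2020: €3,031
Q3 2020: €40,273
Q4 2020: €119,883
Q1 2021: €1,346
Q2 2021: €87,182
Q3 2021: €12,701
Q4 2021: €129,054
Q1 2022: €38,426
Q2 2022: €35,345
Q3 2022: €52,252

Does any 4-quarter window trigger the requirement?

Q1 2020–Q4 2020: €1,342 + €3,031 + €40,273 + €119,883 = €164,529 (under)
Q2 2020–Q1 2021: €3,031 + €40,273 + €119,883 + €1,346 = €164,533 (under)
Q3 2020–Q2 2021: €40,273 + €119,883 + €1,346 + €87,182 = €248,684 (under)
Q4 2020–Q3 2021: €119,883 + €1,346 + €87,182 + €12,701 = €221,112 (under)
Q1 2021–Q4 2021: €1,346 + €87,182 + €12,701 + €129,054 = €230,283 (under)
Q2 2021–Q1 2022: €87,182 + €12,701 + €129,054 + €38,426 = €267,363 (under)
Q3 2021–Q2 2022: €12,701 + €129,054 + €38,426 + €35,345 = €215,526 (under)
Q4 2021–Q3 2022: €129,054 + €38,426 + €35,345 + €52,252 = €255,077 (under)
No window exceeds €291,000.

No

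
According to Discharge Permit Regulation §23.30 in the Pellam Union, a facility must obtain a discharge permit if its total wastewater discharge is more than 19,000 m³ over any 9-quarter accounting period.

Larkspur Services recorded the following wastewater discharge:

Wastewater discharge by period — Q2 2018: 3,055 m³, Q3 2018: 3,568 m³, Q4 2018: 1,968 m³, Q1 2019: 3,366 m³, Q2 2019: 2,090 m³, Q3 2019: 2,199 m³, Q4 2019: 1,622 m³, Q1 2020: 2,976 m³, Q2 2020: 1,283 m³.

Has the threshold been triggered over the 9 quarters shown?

Yes

Total wastewater discharge: 3,055 m³ + 3,568 m³ + 1,968 m³ + 3,366 m³ + 2,090 m³ + 2,199 m³ + 1,622 m³ + 2,976 m³ + 1,283 m³ = 22,127 m³.
22,127 m³ > 19,000 m³, so the threshold is exceeded.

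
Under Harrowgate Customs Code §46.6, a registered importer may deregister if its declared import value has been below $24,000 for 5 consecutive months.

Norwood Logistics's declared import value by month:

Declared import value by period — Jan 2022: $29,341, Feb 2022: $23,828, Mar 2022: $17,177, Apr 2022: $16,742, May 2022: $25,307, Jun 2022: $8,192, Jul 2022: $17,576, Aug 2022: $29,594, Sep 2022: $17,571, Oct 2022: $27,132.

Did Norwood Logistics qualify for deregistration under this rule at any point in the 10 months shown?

No

Months below $24,000: Feb 2022, Mar 2022, Apr 2022, Jun 2022, Jul 2022, Sep 2022.
Longest run of consecutive months below the threshold: 3.
3 < 5, so Norwood Logistics never became eligible.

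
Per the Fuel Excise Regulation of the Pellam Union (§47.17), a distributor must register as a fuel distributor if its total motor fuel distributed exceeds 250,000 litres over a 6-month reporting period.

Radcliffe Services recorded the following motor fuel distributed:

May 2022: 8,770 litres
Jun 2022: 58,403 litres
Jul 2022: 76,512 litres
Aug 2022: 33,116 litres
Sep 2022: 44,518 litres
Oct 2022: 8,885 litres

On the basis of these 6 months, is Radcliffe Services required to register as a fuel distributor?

No

Total motor fuel distributed: 8,770 litres + 58,403 litres + 76,512 litres + 33,116 litres + 44,518 litres + 8,885 litres = 230,204 litres.
230,204 litres ≤ 250,000 litres, so the threshold is not exceeded.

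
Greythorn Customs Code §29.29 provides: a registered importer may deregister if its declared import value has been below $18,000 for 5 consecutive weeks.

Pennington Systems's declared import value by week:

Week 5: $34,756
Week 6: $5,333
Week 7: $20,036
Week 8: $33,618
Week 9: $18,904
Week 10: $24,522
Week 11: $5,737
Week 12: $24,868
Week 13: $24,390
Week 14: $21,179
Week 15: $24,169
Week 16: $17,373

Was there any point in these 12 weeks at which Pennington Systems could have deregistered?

Weeks below $18,000: Week 6, Week 11, Week 16.
Longest run of consecutive weeks below the threshold: 1.
1 < 5, so Pennington Systems never became eligible.

No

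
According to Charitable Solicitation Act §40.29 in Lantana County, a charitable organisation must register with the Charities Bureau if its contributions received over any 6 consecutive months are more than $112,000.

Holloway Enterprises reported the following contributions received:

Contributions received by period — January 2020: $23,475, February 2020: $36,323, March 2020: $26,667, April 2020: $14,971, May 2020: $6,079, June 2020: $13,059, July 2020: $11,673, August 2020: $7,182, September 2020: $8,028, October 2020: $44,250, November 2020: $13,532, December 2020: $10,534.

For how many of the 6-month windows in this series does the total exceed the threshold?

1

January 2020–June 2020: $23,475 + $36,323 + $26,667 + $14,971 + $6,079 + $13,059 = $120,574 (over)
February 2020–July 2020: $36,323 + $26,667 + $14,971 + $6,079 + $13,059 + $11,673 = $108,772 (under)
March 2020–August 2020: $26,667 + $14,971 + $6,079 + $13,059 + $11,673 + $7,182 = $79,631 (under)
April 2020–September 2020: $14,971 + $6,079 + $13,059 + $11,673 + $7,182 + $8,028 = $60,992 (under)
May 2020–October 2020: $6,079 + $13,059 + $11,673 + $7,182 + $8,028 + $44,250 = $90,271 (under)
June 2020–November 2020: $13,059 + $11,673 + $7,182 + $8,028 + $44,250 + $13,532 = $97,724 (under)
July 2020–December 2020: $11,673 + $7,182 + $8,028 + $44,250 + $13,532 + $10,534 = $95,199 (under)
1 window exceeds the threshold.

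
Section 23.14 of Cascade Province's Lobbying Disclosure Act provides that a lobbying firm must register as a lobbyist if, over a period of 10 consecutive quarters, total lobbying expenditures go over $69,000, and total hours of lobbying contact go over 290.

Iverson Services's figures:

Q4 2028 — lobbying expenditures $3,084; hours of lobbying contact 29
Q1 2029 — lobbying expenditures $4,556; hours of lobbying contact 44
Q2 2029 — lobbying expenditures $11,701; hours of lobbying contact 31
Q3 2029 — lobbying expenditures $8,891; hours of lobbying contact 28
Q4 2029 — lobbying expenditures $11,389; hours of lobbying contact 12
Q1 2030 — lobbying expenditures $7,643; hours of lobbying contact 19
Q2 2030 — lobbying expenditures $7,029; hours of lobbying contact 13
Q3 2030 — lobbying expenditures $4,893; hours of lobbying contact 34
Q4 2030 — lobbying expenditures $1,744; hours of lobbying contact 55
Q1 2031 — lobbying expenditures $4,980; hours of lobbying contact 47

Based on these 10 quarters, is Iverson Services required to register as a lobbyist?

Total lobbying expenditures: $3,084 + $4,556 + $11,701 + $8,891 + $11,389 + $7,643 + $7,029 + $4,893 + $1,744 + $4,980 = $65,910 (≤ $69,000).
Total hours of lobbying contact: 29 + 44 + 31 + 28 + 12 + 19 + 13 + 34 + 55 + 47 = 312 (> 290).
The test is 'and': the rule requires both, and at least one is not exceeded.

No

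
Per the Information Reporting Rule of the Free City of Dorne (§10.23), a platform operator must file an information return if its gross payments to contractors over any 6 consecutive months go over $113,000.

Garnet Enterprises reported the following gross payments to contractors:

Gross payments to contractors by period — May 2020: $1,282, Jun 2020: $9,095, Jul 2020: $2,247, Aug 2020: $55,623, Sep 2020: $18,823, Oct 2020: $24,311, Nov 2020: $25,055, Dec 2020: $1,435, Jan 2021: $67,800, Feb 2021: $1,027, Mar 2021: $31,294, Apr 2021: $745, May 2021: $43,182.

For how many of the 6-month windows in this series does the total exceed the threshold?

7

May 2020–Oct 2020: $1,282 + $9,095 + $2,247 + $55,623 + $18,823 + $24,311 = $111,381 (under)
Jun 2020–Nov 2020: $9,095 + $2,247 + $55,623 + $18,823 + $24,311 + $25,055 = $135,154 (over)
Jul 2020–Dec 2020: $2,247 + $55,623 + $18,823 + $24,311 + $25,055 + $1,435 = $127,494 (over)
Aug 2020–Jan 2021: $55,623 + $18,823 + $24,311 + $25,055 + $1,435 + $67,800 = $193,047 (over)
Sep 2020–Feb 2021: $18,823 + $24,311 + $25,055 + $1,435 + $67,800 + $1,027 = $138,451 (over)
Oct 2020–Mar 2021: $24,311 + $25,055 + $1,435 + $67,800 + $1,027 + $31,294 = $150,922 (over)
Nov 2020–Apr 2021: $25,055 + $1,435 + $67,800 + $1,027 + $31,294 + $745 = $127,356 (over)
Dec 2020–May 2021: $1,435 + $67,800 + $1,027 + $31,294 + $745 + $43,182 = $145,483 (over)
7 windows exceed the threshold.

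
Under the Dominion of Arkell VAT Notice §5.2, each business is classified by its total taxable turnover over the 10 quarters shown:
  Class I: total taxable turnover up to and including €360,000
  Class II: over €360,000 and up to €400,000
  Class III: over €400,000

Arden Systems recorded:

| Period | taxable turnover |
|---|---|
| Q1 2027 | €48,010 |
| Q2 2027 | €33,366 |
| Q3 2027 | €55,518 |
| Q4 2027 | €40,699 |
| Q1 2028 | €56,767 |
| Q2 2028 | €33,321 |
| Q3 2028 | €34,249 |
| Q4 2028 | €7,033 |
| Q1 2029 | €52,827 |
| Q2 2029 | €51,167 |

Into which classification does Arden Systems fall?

Total taxable turnover: €48,010 + €33,366 + €55,518 + €40,699 + €56,767 + €33,321 + €34,249 + €7,033 + €52,827 + €51,167 = €412,957.
€412,957 > €400,000, so Class III applies.

Class III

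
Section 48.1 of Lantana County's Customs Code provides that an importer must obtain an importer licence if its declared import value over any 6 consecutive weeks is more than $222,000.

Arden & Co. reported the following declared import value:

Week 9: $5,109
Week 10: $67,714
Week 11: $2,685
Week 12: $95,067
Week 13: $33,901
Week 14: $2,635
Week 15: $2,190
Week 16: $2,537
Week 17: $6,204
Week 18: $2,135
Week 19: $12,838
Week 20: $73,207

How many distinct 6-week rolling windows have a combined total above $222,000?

Week 9–Week 14: $5,109 + $67,714 + $2,685 + $95,067 + $33,901 + $2,635 = $207,111 (under)
Week 10–Week 15: $67,714 + $2,685 + $95,067 + $33,901 + $2,635 + $2,190 = $204,192 (under)
Week 11–Week 16: $2,685 + $95,067 + $33,901 + $2,635 + $2,190 + $2,537 = $139,015 (under)
Week 12–Week 17: $95,067 + $33,901 + $2,635 + $2,190 + $2,537 + $6,204 = $142,534 (under)
Week 13–Week 18: $33,901 + $2,635 + $2,190 + $2,537 + $6,204 + $2,135 = $49,602 (under)
Week 14–Week 19: $2,635 + $2,190 + $2,537 + $6,204 + $2,135 + $12,838 = $28,539 (under)
Week 15–Week 20: $2,190 + $2,537 + $6,204 + $2,135 + $12,838 + $73,207 = $99,111 (under)
0 windows exceed the threshold.

0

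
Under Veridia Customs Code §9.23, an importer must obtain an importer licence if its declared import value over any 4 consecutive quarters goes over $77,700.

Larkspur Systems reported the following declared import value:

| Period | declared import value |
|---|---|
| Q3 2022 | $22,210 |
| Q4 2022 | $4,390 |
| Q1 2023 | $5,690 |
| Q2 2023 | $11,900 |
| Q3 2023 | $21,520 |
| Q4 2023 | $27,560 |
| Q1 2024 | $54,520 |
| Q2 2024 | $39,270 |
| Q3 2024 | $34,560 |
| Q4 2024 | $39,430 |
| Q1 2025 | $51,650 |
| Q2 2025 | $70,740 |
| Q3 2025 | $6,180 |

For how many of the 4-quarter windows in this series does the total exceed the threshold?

Q3 2022–Q2 2023: $22,210 + $4,390 + $5,690 + $11,900 = $44,190 (under)
Q4 2022–Q3 2023: $4,390 + $5,690 + $11,900 + $21,520 = $43,500 (under)
Q1 2023–Q4 2023: $5,690 + $11,900 + $21,520 + $27,560 = $66,670 (under)
Q2 2023–Q1 2024: $11,900 + $21,520 + $27,560 + $54,520 = $115,500 (over)
Q3 2023–Q2 2024: $21,520 + $27,560 + $54,520 + $39,270 = $142,870 (over)
Q4 2023–Q3 2024: $27,560 + $54,520 + $39,270 + $34,560 = $155,910 (over)
Q1 2024–Q4 2024: $54,520 + $39,270 + $34,560 + $39,430 = $167,780 (over)
Q2 2024–Q1 2025: $39,270 + $34,560 + $39,430 + $51,650 = $164,910 (over)
Q3 2024–Q2 2025: $34,560 + $39,430 + $51,650 + $70,740 = $196,380 (over)
Q4 2024–Q3 2025: $39,430 + $51,650 + $70,740 + $6,180 = $168,000 (over)
7 windows exceed the threshold.

7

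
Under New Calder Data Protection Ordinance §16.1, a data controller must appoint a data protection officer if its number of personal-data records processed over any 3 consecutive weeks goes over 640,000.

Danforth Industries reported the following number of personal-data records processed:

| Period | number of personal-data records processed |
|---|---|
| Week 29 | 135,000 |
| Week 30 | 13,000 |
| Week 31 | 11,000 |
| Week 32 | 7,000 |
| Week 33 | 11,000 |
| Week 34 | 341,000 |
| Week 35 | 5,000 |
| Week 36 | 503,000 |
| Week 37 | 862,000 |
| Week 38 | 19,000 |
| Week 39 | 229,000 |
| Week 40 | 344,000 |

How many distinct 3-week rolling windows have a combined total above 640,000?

4

Week 29–Week 31: 135,000 + 13,000 + 11,000 = 159,000 (under)
Week 30–Week 32: 13,000 + 11,000 + 7,000 = 31,000 (under)
Week 31–Week 33: 11,000 + 7,000 + 11,000 = 29,000 (under)
Week 32–Week 34: 7,000 + 11,000 + 341,000 = 359,000 (under)
Week 33–Week 35: 11,000 + 341,000 + 5,000 = 357,000 (under)
Week 34–Week 36: 341,000 + 5,000 + 503,000 = 849,000 (over)
Week 35–Week 37: 5,000 + 503,000 + 862,000 = 1,370,000 (over)
Week 36–Week 38: 503,000 + 862,000 + 19,000 = 1,384,000 (over)
Week 37–Week 39: 862,000 + 19,000 + 229,000 = 1,110,000 (over)
Week 38–Week 40: 19,000 + 229,000 + 344,000 = 592,000 (under)
4 windows exceed the threshold.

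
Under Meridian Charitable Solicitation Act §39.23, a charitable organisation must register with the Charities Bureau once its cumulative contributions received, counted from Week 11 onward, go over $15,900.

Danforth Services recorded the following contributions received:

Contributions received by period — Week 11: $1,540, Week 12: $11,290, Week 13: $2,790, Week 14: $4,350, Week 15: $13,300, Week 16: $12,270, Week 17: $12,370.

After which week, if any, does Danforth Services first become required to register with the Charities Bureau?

Through Week 11: $1,540
Through Week 12: $12,830
Through Week 13: $15,620
Through Week 14: $19,970 ← exceeds threshold

Week 14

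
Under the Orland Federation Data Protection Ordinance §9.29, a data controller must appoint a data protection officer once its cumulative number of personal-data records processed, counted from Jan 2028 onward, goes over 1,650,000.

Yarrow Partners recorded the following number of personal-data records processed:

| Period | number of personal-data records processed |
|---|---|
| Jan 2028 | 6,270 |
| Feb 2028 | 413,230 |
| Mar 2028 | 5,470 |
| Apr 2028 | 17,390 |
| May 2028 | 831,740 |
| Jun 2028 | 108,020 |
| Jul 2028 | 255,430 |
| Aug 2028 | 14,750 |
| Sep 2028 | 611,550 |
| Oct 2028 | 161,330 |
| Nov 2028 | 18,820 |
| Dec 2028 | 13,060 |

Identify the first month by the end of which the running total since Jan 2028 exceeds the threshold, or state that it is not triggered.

Aug 2028

Through Jan 2028: 6,270
Through Feb 2028: 419,500
Through Mar 2028: 424,970
Through Apr 2028: 442,360
Through May 2028: 1,274,100
Through Jun 2028: 1,382,120
Through Jul 2028: 1,637,550
Through Aug 2028: 1,652,300 ← exceeds threshold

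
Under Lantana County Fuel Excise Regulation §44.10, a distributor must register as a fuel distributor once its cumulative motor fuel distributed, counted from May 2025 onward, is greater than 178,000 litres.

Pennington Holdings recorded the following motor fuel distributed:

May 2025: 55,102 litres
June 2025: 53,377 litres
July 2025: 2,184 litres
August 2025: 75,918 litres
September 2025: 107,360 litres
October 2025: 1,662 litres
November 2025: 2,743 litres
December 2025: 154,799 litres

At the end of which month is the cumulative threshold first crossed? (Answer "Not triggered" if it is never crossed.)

August 2025

Through May 2025: 55,102 litres
Through June 2025: 108,479 litres
Through July 2025: 110,663 litres
Through August 2025: 186,581 litres ← exceeds threshold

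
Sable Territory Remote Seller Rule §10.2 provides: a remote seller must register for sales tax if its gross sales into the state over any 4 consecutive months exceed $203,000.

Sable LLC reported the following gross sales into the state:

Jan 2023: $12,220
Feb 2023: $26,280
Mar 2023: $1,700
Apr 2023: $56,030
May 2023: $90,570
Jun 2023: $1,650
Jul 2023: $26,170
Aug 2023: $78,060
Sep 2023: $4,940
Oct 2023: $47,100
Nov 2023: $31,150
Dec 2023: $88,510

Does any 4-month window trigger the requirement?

Jan 2023–Apr 2023: $12,220 + $26,280 + $1,700 + $56,030 = $96,230 (under)
Feb 2023–May 2023: $26,280 + $1,700 + $56,030 + $90,570 = $174,580 (under)
Mar 2023–Jun 2023: $1,700 + $56,030 + $90,570 + $1,650 = $149,950 (under)
Apr 2023–Jul 2023: $56,030 + $90,570 + $1,650 + $26,170 = $174,420 (under)
May 2023–Aug 2023: $90,570 + $1,650 + $26,170 + $78,060 = $196,450 (under)
Jun 2023–Sep 2023: $1,650 + $26,170 + $78,060 + $4,940 = $110,820 (under)
Jul 2023–Oct 2023: $26,170 + $78,060 + $4,940 + $47,100 = $156,270 (under)
Aug 2023–Nov 2023: $78,060 + $4,940 + $47,100 + $31,150 = $161,250 (under)
Sep 2023–Dec 2023: $4,940 + $47,100 + $31,150 + $88,510 = $171,700 (under)
No window exceeds $203,000.

No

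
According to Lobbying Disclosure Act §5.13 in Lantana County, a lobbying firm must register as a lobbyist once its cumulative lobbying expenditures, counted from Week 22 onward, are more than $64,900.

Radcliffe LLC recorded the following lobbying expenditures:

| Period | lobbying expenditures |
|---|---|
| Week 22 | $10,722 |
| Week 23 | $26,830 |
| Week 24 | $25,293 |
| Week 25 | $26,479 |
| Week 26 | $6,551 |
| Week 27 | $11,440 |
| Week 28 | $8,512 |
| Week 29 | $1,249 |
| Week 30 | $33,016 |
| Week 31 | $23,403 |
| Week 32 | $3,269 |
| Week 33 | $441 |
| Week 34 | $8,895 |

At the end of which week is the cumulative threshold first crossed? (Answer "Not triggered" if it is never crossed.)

Week 25

Through Week 22: $10,722
Through Week 23: $37,552
Through Week 24: $62,845
Through Week 25: $89,324 ← exceeds threshold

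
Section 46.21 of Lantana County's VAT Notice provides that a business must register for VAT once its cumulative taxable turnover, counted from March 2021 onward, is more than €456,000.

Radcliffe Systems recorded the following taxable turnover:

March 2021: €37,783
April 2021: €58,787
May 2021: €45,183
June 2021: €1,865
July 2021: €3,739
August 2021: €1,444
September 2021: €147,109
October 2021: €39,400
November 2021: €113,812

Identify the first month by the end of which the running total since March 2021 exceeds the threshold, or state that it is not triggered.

Not triggered

Through March 2021: €37,783
Through April 2021: €96,570
Through May 2021: €141,753
Through June 2021: €143,618
Through July 2021: €147,357
Through August 2021: €148,801
Through September 2021: €295,910
Through October 2021: €335,310
Through November 2021: €449,122
Final cumulative total €449,122 ≤ €456,000; the threshold is never exceeded.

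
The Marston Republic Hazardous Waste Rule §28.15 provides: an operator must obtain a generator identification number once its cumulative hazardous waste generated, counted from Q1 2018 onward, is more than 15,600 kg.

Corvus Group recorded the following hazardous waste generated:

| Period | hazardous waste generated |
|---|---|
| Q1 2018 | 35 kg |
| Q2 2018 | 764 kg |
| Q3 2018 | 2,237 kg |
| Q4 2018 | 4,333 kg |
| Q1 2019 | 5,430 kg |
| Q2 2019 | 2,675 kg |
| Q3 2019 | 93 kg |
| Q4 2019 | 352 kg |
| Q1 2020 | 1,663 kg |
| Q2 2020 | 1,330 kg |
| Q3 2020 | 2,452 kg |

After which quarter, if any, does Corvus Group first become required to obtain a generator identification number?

Through Q1 2018: 35 kg
Through Q2 2018: 799 kg
Through Q3 2018: 3,036 kg
Through Q4 2018: 7,369 kg
Through Q1 2019: 12,799 kg
Through Q2 2019: 15,474 kg
Through Q3 2019: 15,567 kg
Through Q4 2019: 15,919 kg ← exceeds threshold

Q4 2019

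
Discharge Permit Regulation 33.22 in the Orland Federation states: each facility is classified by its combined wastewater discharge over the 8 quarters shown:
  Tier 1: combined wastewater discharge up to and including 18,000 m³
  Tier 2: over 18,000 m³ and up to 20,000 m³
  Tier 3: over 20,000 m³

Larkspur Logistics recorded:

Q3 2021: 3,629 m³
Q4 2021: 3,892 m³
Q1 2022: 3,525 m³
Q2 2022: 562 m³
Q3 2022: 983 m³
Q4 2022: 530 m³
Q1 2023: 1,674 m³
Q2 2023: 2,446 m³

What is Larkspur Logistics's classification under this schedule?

Combined wastewater discharge: 3,629 m³ + 3,892 m³ + 3,525 m³ + 562 m³ + 983 m³ + 530 m³ + 1,674 m³ + 2,446 m³ = 17,241 m³.
17,241 m³ ≤ 18,000 m³, so Tier 1 applies.

Tier 1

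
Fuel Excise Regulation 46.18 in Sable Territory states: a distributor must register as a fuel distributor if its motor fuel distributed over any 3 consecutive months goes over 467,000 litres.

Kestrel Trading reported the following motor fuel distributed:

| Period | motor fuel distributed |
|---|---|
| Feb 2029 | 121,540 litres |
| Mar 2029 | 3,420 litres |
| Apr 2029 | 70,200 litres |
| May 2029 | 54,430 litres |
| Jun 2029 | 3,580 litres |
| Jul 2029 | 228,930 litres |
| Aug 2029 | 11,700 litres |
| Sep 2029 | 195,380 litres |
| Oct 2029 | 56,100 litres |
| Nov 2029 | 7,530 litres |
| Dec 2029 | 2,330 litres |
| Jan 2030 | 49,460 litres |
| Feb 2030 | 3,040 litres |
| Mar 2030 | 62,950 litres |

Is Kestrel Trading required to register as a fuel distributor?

No

Feb 2029–Apr 2029: 121,540 litres + 3,420 litres + 70,200 litres = 195,160 litres (under)
Mar 2029–May 2029: 3,420 litres + 70,200 litres + 54,430 litres = 128,050 litres (under)
Apr 2029–Jun 2029: 70,200 litres + 54,430 litres + 3,580 litres = 128,210 litres (under)
May 2029–Jul 2029: 54,430 litres + 3,580 litres + 228,930 litres = 286,940 litres (under)
Jun 2029–Aug 2029: 3,580 litres + 228,930 litres + 11,700 litres = 244,210 litres (under)
Jul 2029–Sep 2029: 228,930 litres + 11,700 litres + 195,380 litres = 436,010 litres (under)
Aug 2029–Oct 2029: 11,700 litres + 195,380 litres + 56,100 litres = 263,180 litres (under)
Sep 2029–Nov 2029: 195,380 litres + 56,100 litres + 7,530 litres = 259,010 litres (under)
Oct 2029–Dec 2029: 56,100 litres + 7,530 litres + 2,330 litres = 65,960 litres (under)
Nov 2029–Jan 2030: 7,530 litres + 2,330 litres + 49,460 litres = 59,320 litres (under)
Dec 2029–Feb 2030: 2,330 litres + 49,460 litres + 3,040 litres = 54,830 litres (under)
Jan 2030–Mar 2030: 49,460 litres + 3,040 litres + 62,950 litres = 115,450 litres (under)
No window exceeds 467,000 litres.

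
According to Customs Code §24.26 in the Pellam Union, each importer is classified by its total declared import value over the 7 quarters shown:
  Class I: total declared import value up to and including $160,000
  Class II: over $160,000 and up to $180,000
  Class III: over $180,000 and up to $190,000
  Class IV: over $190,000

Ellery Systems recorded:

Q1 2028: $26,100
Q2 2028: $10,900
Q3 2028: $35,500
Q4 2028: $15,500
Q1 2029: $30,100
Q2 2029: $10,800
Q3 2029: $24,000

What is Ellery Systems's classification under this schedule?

Class I

Total declared import value: $26,100 + $10,900 + $35,500 + $15,500 + $30,100 + $10,800 + $24,000 = $152,900.
$152,900 ≤ $160,000, so Class I applies.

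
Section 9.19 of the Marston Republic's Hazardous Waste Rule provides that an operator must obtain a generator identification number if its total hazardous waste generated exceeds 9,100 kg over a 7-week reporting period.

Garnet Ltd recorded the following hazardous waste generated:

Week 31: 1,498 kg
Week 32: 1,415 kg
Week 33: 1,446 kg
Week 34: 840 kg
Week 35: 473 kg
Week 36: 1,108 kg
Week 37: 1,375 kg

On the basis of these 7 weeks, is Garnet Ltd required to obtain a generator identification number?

Total hazardous waste generated: 1,498 kg + 1,415 kg + 1,446 kg + 840 kg + 473 kg + 1,108 kg + 1,375 kg = 8,155 kg.
8,155 kg ≤ 9,100 kg, so the threshold is not exceeded.

No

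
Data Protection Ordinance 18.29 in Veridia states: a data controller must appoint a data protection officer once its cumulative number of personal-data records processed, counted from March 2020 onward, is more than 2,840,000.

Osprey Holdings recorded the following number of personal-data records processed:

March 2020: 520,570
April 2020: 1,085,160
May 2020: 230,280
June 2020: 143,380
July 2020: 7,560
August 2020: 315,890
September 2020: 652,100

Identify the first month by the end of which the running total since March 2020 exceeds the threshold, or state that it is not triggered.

September 2020

Through March 2020: 520,570
Through April 2020: 1,605,730
Through May 2020: 1,836,010
Through June 2020: 1,979,390
Through July 2020: 1,986,950
Through August 2020: 2,302,840
Through September 2020: 2,954,940 ← exceeds threshold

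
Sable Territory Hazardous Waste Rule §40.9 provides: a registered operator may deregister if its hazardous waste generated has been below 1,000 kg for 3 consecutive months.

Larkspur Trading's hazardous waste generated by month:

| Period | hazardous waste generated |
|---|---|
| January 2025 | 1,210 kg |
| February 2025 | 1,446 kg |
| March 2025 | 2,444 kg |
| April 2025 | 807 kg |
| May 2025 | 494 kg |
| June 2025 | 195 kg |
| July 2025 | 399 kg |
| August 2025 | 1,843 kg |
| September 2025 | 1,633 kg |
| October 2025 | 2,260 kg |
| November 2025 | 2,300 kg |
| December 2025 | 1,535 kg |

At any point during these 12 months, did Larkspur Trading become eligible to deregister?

Months below 1,000 kg: April 2025, May 2025, June 2025, July 2025.
Longest run of consecutive months below the threshold: 4.
4 ≥ 3, so Larkspur Trading became eligible.

Yes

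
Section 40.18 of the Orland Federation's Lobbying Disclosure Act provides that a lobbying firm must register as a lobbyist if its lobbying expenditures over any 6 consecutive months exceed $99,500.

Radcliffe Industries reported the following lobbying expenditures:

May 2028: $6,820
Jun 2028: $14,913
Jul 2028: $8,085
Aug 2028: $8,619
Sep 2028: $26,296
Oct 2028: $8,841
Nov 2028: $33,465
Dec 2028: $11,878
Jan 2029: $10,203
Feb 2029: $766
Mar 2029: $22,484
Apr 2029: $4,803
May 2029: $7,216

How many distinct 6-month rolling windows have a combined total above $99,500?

May 2028–Oct 2028: $6,820 + $14,913 + $8,085 + $8,619 + $26,296 + $8,841 = $73,574 (under)
Jun 2028–Nov 2028: $14,913 + $8,085 + $8,619 + $26,296 + $8,841 + $33,465 = $100,219 (over)
Jul 2028–Dec 2028: $8,085 + $8,619 + $26,296 + $8,841 + $33,465 + $11,878 = $97,184 (under)
Aug 2028–Jan 2029: $8,619 + $26,296 + $8,841 + $33,465 + $11,878 + $10,203 = $99,302 (under)
Sep 2028–Feb 2029: $26,296 + $8,841 + $33,465 + $11,878 + $10,203 + $766 = $91,449 (under)
Oct 2028–Mar 2029: $8,841 + $33,465 + $11,878 + $10,203 + $766 + $22,484 = $87,637 (under)
Nov 2028–Apr 2029: $33,465 + $11,878 + $10,203 + $766 + $22,484 + $4,803 = $83,599 (under)
Dec 2028–May 2029: $11,878 + $10,203 + $766 + $22,484 + $4,803 + $7,216 = $57,350 (under)
1 window exceeds the threshold.

1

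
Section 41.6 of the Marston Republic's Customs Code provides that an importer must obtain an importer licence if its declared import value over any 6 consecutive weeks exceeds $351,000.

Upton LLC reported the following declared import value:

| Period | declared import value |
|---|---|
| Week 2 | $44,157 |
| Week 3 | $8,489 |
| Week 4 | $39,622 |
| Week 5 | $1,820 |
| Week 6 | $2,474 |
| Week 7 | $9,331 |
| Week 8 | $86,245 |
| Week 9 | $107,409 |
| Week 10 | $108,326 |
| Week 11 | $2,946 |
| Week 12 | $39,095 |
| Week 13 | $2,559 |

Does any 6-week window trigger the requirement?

Week 2–Week 7: $44,157 + $8,489 + $39,622 + $1,820 + $2,474 + $9,331 = $105,893 (under)
Week 3–Week 8: $8,489 + $39,622 + $1,820 + $2,474 + $9,331 + $86,245 = $147,981 (under)
Week 4–Week 9: $39,622 + $1,820 + $2,474 + $9,331 + $86,245 + $107,409 = $246,901 (under)
Week 5–Week 10: $1,820 + $2,474 + $9,331 + $86,245 + $107,409 + $108,326 = $315,605 (under)
Week 6–Week 11: $2,474 + $9,331 + $86,245 + $107,409 + $108,326 + $2,946 = $316,731 (under)
Week 7–Week 12: $9,331 + $86,245 + $107,409 + $108,326 + $2,946 + $39,095 = $353,352 (over)
Week 8–Week 13: $86,245 + $107,409 + $108,326 + $2,946 + $39,095 + $2,559 = $346,580 (under)
At least one window exceeds $351,000.

Yes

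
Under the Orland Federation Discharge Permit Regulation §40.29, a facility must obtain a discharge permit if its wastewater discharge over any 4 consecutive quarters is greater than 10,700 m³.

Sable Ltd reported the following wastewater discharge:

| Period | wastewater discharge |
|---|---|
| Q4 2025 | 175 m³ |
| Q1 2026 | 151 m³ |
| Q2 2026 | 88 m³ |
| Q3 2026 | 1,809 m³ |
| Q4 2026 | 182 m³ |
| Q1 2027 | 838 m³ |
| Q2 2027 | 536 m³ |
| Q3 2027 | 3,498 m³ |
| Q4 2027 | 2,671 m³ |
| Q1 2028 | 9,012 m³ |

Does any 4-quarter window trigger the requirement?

Q4 2025–Q3 2026: 175 m³ + 151 m³ + 88 m³ + 1,809 m³ = 2,223 m³ (under)
Q1 2026–Q4 2026: 151 m³ + 88 m³ + 1,809 m³ + 182 m³ = 2,230 m³ (under)
Q2 2026–Q1 2027: 88 m³ + 1,809 m³ + 182 m³ + 838 m³ = 2,917 m³ (under)
Q3 2026–Q2 2027: 1,809 m³ + 182 m³ + 838 m³ + 536 m³ = 3,365 m³ (under)
Q4 2026–Q3 2027: 182 m³ + 838 m³ + 536 m³ + 3,498 m³ = 5,054 m³ (under)
Q1 2027–Q4 2027: 838 m³ + 536 m³ + 3,498 m³ + 2,671 m³ = 7,543 m³ (under)
Q2 2027–Q1 2028: 536 m³ + 3,498 m³ + 2,671 m³ + 9,012 m³ = 15,717 m³ (over)
At least one window exceeds 10,700 m³.

Yes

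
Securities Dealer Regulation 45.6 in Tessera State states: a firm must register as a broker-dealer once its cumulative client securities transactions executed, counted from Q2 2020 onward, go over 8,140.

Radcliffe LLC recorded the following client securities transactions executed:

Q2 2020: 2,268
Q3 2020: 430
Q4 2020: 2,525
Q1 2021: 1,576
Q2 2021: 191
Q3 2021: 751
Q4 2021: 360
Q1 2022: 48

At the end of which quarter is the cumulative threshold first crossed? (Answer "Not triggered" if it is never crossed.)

Q1 2022

Through Q2 2020: 2,268
Through Q3 2020: 2,698
Through Q4 2020: 5,223
Through Q1 2021: 6,799
Through Q2 2021: 6,990
Through Q3 2021: 7,741
Through Q4 2021: 8,101
Through Q1 2022: 8,149 ← exceeds threshold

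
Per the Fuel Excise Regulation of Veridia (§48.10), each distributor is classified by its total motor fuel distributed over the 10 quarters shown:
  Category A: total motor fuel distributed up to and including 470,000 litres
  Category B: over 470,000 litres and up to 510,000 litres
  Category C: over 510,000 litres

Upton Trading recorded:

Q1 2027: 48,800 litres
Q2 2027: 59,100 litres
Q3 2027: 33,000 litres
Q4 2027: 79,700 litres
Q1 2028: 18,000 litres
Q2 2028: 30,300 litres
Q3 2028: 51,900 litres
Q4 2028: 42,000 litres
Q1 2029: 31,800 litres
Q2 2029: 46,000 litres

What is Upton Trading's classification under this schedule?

Category A

Total motor fuel distributed: 48,800 litres + 59,100 litres + 33,000 litres + 79,700 litres + 18,000 litres + 30,300 litres + 51,900 litres + 42,000 litres + 31,800 litres + 46,000 litres = 440,600 litres.
440,600 litres ≤ 470,000 litres, so Category A applies.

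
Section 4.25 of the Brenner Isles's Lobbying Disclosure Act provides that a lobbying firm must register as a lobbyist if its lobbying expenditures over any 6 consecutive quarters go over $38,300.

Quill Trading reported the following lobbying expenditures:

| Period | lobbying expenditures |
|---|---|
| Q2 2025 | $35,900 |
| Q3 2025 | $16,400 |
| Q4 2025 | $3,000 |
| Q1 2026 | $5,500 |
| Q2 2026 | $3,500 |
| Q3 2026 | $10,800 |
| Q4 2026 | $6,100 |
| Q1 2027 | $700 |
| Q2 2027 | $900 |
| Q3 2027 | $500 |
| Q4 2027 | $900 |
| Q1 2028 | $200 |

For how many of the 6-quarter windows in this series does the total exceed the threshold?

2

Q2 2025–Q3 2026: $35,900 + $16,400 + $3,000 + $5,500 + $3,500 + $10,800 = $75,100 (over)
Q3 2025–Q4 2026: $16,400 + $3,000 + $5,500 + $3,500 + $10,800 + $6,100 = $45,300 (over)
Q4 2025–Q1 2027: $3,000 + $5,500 + $3,500 + $10,800 + $6,100 + $700 = $29,600 (under)
Q1 2026–Q2 2027: $5,500 + $3,500 + $10,800 + $6,100 + $700 + $900 = $27,500 (under)
Q2 2026–Q3 2027: $3,500 + $10,800 + $6,100 + $700 + $900 + $500 = $22,500 (under)
Q3 2026–Q4 2027: $10,800 + $6,100 + $700 + $900 + $500 + $900 = $19,900 (under)
Q4 2026–Q1 2028: $6,100 + $700 + $900 + $500 + $900 + $200 = $9,300 (under)
2 windows exceed the threshold.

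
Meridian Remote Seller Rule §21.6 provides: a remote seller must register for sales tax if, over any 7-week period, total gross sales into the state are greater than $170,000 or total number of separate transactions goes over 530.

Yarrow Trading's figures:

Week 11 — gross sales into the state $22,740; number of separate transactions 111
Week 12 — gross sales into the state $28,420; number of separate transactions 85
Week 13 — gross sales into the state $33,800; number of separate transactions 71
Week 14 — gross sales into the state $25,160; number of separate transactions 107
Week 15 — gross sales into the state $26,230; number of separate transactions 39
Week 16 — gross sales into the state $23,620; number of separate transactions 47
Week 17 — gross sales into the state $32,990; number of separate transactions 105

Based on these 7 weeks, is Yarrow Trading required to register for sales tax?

Yes

Total gross sales into the state: $22,740 + $28,420 + $33,800 + $25,160 + $26,230 + $23,620 + $32,990 = $192,960 (> $170,000).
Total number of separate transactions: 111 + 85 + 71 + 107 + 39 + 47 + 105 = 565 (> 530).
The test is 'or': at least one threshold is exceeded.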